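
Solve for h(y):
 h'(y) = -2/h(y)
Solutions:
 h(y) = -sqrt(C1 - 4*y)
 h(y) = sqrt(C1 - 4*y)


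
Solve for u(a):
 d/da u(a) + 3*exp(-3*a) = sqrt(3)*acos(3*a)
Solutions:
 u(a) = C1 + sqrt(3)*a*acos(3*a) - sqrt(3)*sqrt(1 - 9*a^2)/3 + exp(-3*a)


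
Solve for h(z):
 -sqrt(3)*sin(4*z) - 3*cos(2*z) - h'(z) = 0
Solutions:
 h(z) = C1 - 3*sin(2*z)/2 + sqrt(3)*cos(4*z)/4


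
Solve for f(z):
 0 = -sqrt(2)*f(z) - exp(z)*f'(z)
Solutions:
 f(z) = C1*exp(sqrt(2)*exp(-z))


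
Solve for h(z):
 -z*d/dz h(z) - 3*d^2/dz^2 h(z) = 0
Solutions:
 h(z) = C1 + C2*erf(sqrt(6)*z/6)


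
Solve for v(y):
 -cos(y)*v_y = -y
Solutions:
 v(y) = C1 + Integral(y/cos(y), y)


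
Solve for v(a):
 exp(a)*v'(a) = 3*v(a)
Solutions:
 v(a) = C1*exp(-3*exp(-a))


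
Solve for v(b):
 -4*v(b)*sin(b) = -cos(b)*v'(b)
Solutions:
 v(b) = C1/cos(b)^4


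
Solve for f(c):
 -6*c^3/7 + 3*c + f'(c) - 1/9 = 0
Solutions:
 f(c) = C1 + 3*c^4/14 - 3*c^2/2 + c/9


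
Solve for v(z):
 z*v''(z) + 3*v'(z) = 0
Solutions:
 v(z) = C1 + C2/z^2


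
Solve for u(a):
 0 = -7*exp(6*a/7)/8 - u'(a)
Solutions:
 u(a) = C1 - 49*exp(6*a/7)/48


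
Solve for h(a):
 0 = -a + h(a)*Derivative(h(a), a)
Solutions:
 h(a) = -sqrt(C1 + a^2)
 h(a) = sqrt(C1 + a^2)


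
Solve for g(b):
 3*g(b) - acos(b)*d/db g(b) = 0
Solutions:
 g(b) = C1*exp(3*Integral(1/acos(b), b))


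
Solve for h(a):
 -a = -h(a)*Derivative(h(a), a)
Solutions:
 h(a) = -sqrt(C1 + a^2)
 h(a) = sqrt(C1 + a^2)


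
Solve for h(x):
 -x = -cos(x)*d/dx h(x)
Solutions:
 h(x) = C1 + Integral(x/cos(x), x)


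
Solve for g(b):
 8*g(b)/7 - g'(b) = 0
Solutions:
 g(b) = C1*exp(8*b/7)


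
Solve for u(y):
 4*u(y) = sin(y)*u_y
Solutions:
 u(y) = C1*(cos(y)^2 - 2*cos(y) + 1)/(cos(y)^2 + 2*cos(y) + 1)


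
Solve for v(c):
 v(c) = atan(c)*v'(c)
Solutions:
 v(c) = C1*exp(Integral(1/atan(c), c))


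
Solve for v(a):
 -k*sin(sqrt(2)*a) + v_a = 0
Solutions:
 v(a) = C1 - sqrt(2)*k*cos(sqrt(2)*a)/2


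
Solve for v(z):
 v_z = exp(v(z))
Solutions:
 v(z) = log(-1/(C1 + z))


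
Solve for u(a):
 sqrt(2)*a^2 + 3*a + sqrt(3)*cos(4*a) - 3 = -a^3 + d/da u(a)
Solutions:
 u(a) = C1 + a^4/4 + sqrt(2)*a^3/3 + 3*a^2/2 - 3*a + sqrt(3)*sin(4*a)/4


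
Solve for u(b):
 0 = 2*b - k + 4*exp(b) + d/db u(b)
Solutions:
 u(b) = C1 - b^2 + b*k - 4*exp(b)


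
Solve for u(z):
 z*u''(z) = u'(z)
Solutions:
 u(z) = C1 + C2*z^2


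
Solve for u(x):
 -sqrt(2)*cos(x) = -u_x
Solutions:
 u(x) = C1 + sqrt(2)*sin(x)


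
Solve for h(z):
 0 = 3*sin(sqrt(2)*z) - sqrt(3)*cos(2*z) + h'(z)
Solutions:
 h(z) = C1 + sqrt(3)*sin(2*z)/2 + 3*sqrt(2)*cos(sqrt(2)*z)/2


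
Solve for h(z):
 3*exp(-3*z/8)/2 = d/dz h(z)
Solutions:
 h(z) = C1 - 4*exp(-3*z/8)


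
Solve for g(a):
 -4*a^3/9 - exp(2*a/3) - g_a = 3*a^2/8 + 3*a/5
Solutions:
 g(a) = C1 - a^4/9 - a^3/8 - 3*a^2/10 - 3*exp(2*a/3)/2


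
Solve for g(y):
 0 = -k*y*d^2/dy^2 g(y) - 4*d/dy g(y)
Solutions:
 g(y) = C1 + y^(((re(k) - 4)*re(k) + im(k)^2)/(re(k)^2 + im(k)^2))*(C2*sin(4*log(y)*Abs(im(k))/(re(k)^2 + im(k)^2)) + C3*cos(4*log(y)*im(k)/(re(k)^2 + im(k)^2)))


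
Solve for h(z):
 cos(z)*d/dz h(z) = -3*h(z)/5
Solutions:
 h(z) = C1*(sin(z) - 1)^(3/10)/(sin(z) + 1)^(3/10)


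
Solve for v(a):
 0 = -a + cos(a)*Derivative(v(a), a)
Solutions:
 v(a) = C1 + Integral(a/cos(a), a)


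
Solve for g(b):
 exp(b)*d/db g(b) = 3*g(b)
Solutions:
 g(b) = C1*exp(-3*exp(-b))


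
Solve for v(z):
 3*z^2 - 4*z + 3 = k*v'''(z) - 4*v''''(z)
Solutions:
 v(z) = C1 + C2*z + C3*z^2 + C4*exp(k*z/4) + z^5/(20*k) + z^4*(-1/6 + 1/k)/k + z^3*(1/2 - 8/(3*k) + 16/k^2)/k


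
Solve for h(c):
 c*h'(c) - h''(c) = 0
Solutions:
 h(c) = C1 + C2*erfi(sqrt(2)*c/2)


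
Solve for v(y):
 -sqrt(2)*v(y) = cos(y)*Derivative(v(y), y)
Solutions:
 v(y) = C1*(sin(y) - 1)^(sqrt(2)/2)/(sin(y) + 1)^(sqrt(2)/2)


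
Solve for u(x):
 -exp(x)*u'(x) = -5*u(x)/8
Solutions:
 u(x) = C1*exp(-5*exp(-x)/8)


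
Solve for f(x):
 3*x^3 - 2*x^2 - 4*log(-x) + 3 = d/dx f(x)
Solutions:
 f(x) = C1 + 3*x^4/4 - 2*x^3/3 - 4*x*log(-x) + 7*x


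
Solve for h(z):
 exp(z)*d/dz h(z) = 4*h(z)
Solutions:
 h(z) = C1*exp(-4*exp(-z))


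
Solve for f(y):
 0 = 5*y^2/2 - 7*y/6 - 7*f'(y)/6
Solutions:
 f(y) = C1 + 5*y^3/7 - y^2/2


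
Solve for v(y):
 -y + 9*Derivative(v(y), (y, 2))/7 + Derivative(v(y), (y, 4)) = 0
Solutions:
 v(y) = C1 + C2*y + C3*sin(3*sqrt(7)*y/7) + C4*cos(3*sqrt(7)*y/7) + 7*y^3/54


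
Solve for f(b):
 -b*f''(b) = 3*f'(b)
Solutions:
 f(b) = C1 + C2/b^2


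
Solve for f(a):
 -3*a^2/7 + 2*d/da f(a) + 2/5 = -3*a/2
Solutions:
 f(a) = C1 + a^3/14 - 3*a^2/8 - a/5


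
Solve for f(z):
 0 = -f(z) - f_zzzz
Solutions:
 f(z) = (C1*sin(sqrt(2)*z/2) + C2*cos(sqrt(2)*z/2))*exp(-sqrt(2)*z/2) + (C3*sin(sqrt(2)*z/2) + C4*cos(sqrt(2)*z/2))*exp(sqrt(2)*z/2)


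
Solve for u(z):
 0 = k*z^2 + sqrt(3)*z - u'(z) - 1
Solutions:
 u(z) = C1 + k*z^3/3 + sqrt(3)*z^2/2 - z


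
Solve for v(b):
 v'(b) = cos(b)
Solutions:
 v(b) = C1 + sin(b)


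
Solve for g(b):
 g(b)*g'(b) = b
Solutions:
 g(b) = -sqrt(C1 + b^2)
 g(b) = sqrt(C1 + b^2)


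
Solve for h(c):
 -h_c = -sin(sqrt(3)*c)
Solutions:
 h(c) = C1 - sqrt(3)*cos(sqrt(3)*c)/3


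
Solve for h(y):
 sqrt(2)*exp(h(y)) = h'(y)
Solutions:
 h(y) = log(-1/(C1 + sqrt(2)*y))


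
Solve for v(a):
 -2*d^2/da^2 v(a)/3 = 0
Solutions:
 v(a) = C1 + C2*a


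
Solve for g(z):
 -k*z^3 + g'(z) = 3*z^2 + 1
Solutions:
 g(z) = C1 + k*z^4/4 + z^3 + z


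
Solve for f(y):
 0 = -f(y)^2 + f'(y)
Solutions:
 f(y) = -1/(C1 + y)


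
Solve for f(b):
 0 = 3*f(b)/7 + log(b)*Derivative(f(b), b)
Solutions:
 f(b) = C1*exp(-3*li(b)/7)


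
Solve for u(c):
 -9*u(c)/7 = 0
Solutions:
 u(c) = 0


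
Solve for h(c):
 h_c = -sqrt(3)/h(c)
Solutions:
 h(c) = -sqrt(C1 - 2*sqrt(3)*c)
 h(c) = sqrt(C1 - 2*sqrt(3)*c)


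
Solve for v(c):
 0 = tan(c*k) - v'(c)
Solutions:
 v(c) = C1 + Piecewise((-log(cos(c*k))/k, Ne(k, 0)), (0, True))


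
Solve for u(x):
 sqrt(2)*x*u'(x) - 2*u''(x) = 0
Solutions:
 u(x) = C1 + C2*erfi(2^(1/4)*x/2)


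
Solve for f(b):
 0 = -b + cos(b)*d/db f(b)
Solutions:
 f(b) = C1 + Integral(b/cos(b), b)


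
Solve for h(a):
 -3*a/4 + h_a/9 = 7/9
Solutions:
 h(a) = C1 + 27*a^2/8 + 7*a


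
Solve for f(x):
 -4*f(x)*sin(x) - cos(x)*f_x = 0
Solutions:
 f(x) = C1*cos(x)^4


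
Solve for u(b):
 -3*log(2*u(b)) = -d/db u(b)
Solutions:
 -Integral(1/(log(_y) + log(2)), (_y, u(b)))/3 = C1 - b


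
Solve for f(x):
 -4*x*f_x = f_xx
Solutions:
 f(x) = C1 + C2*erf(sqrt(2)*x)


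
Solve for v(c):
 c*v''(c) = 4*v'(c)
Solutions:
 v(c) = C1 + C2*c^5


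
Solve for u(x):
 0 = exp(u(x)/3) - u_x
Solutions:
 u(x) = 3*log(-1/(C1 + x)) + 3*log(3)


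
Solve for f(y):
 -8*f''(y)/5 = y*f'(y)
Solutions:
 f(y) = C1 + C2*erf(sqrt(5)*y/4)


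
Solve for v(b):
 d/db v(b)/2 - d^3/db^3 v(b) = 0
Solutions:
 v(b) = C1 + C2*exp(-sqrt(2)*b/2) + C3*exp(sqrt(2)*b/2)


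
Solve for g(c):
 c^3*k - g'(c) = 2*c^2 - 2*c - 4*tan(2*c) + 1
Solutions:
 g(c) = C1 + c^4*k/4 - 2*c^3/3 + c^2 - c - 2*log(cos(2*c))


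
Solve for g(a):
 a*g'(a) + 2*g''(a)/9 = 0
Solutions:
 g(a) = C1 + C2*erf(3*a/2)


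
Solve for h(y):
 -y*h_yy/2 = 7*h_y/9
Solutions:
 h(y) = C1 + C2/y^(5/9)


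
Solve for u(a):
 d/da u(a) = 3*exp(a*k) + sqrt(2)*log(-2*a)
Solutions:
 u(a) = C1 + sqrt(2)*a*log(-a) + sqrt(2)*a*(-1 + log(2)) + Piecewise((3*exp(a*k)/k, Ne(k, 0)), (3*a, True))


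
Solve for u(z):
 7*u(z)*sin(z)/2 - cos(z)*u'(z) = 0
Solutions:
 u(z) = C1/cos(z)^(7/2)


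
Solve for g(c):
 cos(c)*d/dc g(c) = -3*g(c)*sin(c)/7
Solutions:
 g(c) = C1*cos(c)^(3/7)


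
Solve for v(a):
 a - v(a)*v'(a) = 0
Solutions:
 v(a) = -sqrt(C1 + a^2)
 v(a) = sqrt(C1 + a^2)


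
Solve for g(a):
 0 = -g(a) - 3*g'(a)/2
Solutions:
 g(a) = C1*exp(-2*a/3)


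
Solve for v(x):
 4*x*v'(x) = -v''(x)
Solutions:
 v(x) = C1 + C2*erf(sqrt(2)*x)


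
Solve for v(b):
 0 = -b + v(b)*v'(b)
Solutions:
 v(b) = -sqrt(C1 + b^2)
 v(b) = sqrt(C1 + b^2)


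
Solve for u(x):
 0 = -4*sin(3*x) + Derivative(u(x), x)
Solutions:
 u(x) = C1 - 4*cos(3*x)/3


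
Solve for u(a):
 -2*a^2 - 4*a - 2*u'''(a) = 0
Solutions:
 u(a) = C1 + C2*a + C3*a^2 - a^5/60 - a^4/12


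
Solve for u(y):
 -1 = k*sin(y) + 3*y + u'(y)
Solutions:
 u(y) = C1 + k*cos(y) - 3*y^2/2 - y


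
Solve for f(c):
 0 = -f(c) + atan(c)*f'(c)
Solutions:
 f(c) = C1*exp(Integral(1/atan(c), c))


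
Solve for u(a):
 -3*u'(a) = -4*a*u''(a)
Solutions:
 u(a) = C1 + C2*a^(7/4)


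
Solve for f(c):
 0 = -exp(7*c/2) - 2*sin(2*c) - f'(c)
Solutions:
 f(c) = C1 - 2*exp(7*c/2)/7 + cos(2*c)


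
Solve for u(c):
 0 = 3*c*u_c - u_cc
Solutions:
 u(c) = C1 + C2*erfi(sqrt(6)*c/2)


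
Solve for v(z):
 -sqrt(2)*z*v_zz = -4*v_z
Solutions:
 v(z) = C1 + C2*z^(1 + 2*sqrt(2))


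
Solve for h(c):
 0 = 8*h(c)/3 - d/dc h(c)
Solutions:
 h(c) = C1*exp(8*c/3)


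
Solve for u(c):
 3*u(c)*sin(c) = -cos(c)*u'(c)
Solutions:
 u(c) = C1*cos(c)^3


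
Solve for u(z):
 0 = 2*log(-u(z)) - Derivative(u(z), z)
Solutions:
 -li(-u(z)) = C1 + 2*z


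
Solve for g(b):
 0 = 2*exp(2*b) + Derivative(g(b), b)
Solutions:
 g(b) = C1 - exp(2*b)


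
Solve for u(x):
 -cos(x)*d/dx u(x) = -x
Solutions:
 u(x) = C1 + Integral(x/cos(x), x)


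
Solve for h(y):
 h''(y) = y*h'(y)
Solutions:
 h(y) = C1 + C2*erfi(sqrt(2)*y/2)


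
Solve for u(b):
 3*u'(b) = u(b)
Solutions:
 u(b) = C1*exp(b/3)


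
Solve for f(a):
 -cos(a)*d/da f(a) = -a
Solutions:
 f(a) = C1 + Integral(a/cos(a), a)


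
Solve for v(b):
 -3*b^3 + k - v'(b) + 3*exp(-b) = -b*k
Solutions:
 v(b) = C1 - 3*b^4/4 + b^2*k/2 + b*k - 3*exp(-b)


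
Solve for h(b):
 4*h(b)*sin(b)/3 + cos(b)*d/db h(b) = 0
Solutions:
 h(b) = C1*cos(b)^(4/3)


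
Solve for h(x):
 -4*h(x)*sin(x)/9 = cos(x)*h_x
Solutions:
 h(x) = C1*cos(x)^(4/9)


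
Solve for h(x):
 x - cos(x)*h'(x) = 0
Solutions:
 h(x) = C1 + Integral(x/cos(x), x)


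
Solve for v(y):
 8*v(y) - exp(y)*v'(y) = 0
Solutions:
 v(y) = C1*exp(-8*exp(-y))


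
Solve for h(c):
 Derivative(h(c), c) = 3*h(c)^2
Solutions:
 h(c) = -1/(C1 + 3*c)


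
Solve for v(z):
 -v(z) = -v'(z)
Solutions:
 v(z) = C1*exp(z)


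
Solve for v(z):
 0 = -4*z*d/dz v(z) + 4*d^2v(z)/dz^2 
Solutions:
 v(z) = C1 + C2*erfi(sqrt(2)*z/2)


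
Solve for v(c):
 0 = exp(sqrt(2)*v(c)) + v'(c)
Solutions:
 v(c) = sqrt(2)*(2*log(1/(C1 + c)) - log(2))/4


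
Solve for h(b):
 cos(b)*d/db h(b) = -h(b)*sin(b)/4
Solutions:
 h(b) = C1*cos(b)^(1/4)


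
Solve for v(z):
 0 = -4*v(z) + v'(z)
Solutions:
 v(z) = C1*exp(4*z)


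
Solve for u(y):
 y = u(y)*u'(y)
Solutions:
 u(y) = -sqrt(C1 + y^2)
 u(y) = sqrt(C1 + y^2)


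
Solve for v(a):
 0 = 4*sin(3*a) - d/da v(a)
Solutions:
 v(a) = C1 - 4*cos(3*a)/3


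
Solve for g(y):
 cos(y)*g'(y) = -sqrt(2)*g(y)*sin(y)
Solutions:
 g(y) = C1*cos(y)^(sqrt(2))


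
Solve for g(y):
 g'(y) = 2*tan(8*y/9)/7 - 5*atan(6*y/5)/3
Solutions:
 g(y) = C1 - 5*y*atan(6*y/5)/3 + 25*log(36*y^2 + 25)/36 - 9*log(cos(8*y/9))/28


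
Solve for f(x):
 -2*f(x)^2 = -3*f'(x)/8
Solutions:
 f(x) = -3/(C1 + 16*x)


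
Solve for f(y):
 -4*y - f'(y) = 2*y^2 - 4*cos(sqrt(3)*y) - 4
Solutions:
 f(y) = C1 - 2*y^3/3 - 2*y^2 + 4*y + 4*sqrt(3)*sin(sqrt(3)*y)/3


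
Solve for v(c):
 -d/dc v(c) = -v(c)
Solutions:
 v(c) = C1*exp(c)


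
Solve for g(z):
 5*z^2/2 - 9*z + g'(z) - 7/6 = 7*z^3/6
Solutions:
 g(z) = C1 + 7*z^4/24 - 5*z^3/6 + 9*z^2/2 + 7*z/6


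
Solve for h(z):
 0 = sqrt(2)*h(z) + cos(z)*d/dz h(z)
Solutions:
 h(z) = C1*(sin(z) - 1)^(sqrt(2)/2)/(sin(z) + 1)^(sqrt(2)/2)


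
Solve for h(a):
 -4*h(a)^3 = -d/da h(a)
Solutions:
 h(a) = -sqrt(2)*sqrt(-1/(C1 + 4*a))/2
 h(a) = sqrt(2)*sqrt(-1/(C1 + 4*a))/2


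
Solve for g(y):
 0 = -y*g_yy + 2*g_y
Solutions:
 g(y) = C1 + C2*y^3


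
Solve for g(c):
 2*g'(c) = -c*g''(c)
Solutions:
 g(c) = C1 + C2/c


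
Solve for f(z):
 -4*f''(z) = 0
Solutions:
 f(z) = C1 + C2*z


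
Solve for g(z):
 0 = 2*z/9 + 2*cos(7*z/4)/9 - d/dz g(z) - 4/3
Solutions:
 g(z) = C1 + z^2/9 - 4*z/3 + 8*sin(7*z/4)/63


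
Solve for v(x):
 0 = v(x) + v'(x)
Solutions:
 v(x) = C1*exp(-x)


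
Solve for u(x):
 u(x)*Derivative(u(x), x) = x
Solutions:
 u(x) = -sqrt(C1 + x^2)
 u(x) = sqrt(C1 + x^2)


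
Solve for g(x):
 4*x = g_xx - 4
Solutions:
 g(x) = C1 + C2*x + 2*x^3/3 + 2*x^2


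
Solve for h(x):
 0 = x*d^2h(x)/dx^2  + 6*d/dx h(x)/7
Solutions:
 h(x) = C1 + C2*x^(1/7)


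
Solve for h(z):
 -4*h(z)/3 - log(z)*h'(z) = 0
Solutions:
 h(z) = C1*exp(-4*li(z)/3)


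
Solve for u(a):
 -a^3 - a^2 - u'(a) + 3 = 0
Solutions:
 u(a) = C1 - a^4/4 - a^3/3 + 3*a


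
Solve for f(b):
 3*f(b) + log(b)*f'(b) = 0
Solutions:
 f(b) = C1*exp(-3*li(b))


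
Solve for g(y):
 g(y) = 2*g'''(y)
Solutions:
 g(y) = C3*exp(2^(2/3)*y/2) + (C1*sin(2^(2/3)*sqrt(3)*y/4) + C2*cos(2^(2/3)*sqrt(3)*y/4))*exp(-2^(2/3)*y/4)


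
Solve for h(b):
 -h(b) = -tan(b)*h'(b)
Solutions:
 h(b) = C1*sin(b)


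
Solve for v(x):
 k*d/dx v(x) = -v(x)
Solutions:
 v(x) = C1*exp(-x/k)


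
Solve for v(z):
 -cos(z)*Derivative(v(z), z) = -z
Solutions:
 v(z) = C1 + Integral(z/cos(z), z)


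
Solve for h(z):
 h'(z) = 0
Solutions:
 h(z) = C1


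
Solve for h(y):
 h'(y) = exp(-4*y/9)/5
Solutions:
 h(y) = C1 - 9*exp(-4*y/9)/20


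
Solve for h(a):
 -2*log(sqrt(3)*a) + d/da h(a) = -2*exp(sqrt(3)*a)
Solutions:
 h(a) = C1 + 2*a*log(a) + a*(-2 + log(3)) - 2*sqrt(3)*exp(sqrt(3)*a)/3


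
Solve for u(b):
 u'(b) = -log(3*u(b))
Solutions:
 Integral(1/(log(_y) + log(3)), (_y, u(b))) = C1 - b


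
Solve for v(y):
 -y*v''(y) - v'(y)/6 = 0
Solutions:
 v(y) = C1 + C2*y^(5/6)


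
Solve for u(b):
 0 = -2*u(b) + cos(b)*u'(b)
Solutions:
 u(b) = C1*(sin(b) + 1)/(sin(b) - 1)


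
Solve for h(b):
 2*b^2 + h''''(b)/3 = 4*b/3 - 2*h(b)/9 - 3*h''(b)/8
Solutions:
 h(b) = -9*b^2 + 6*b + (C1*sin(2^(1/4)*3^(3/4)*b*cos(atan(sqrt(807)/27)/2)/3) + C2*cos(2^(1/4)*3^(3/4)*b*cos(atan(sqrt(807)/27)/2)/3))*exp(-2^(1/4)*3^(3/4)*b*sin(atan(sqrt(807)/27)/2)/3) + (C3*sin(2^(1/4)*3^(3/4)*b*cos(atan(sqrt(807)/27)/2)/3) + C4*cos(2^(1/4)*3^(3/4)*b*cos(atan(sqrt(807)/27)/2)/3))*exp(2^(1/4)*3^(3/4)*b*sin(atan(sqrt(807)/27)/2)/3) + 243/8


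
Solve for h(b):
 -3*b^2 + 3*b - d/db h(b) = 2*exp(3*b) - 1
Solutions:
 h(b) = C1 - b^3 + 3*b^2/2 + b - 2*exp(3*b)/3


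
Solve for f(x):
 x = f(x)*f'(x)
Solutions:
 f(x) = -sqrt(C1 + x^2)
 f(x) = sqrt(C1 + x^2)


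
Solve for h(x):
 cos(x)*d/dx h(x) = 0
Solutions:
 h(x) = C1


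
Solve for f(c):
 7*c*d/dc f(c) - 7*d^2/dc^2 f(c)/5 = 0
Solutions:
 f(c) = C1 + C2*erfi(sqrt(10)*c/2)


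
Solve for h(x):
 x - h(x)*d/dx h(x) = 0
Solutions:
 h(x) = -sqrt(C1 + x^2)
 h(x) = sqrt(C1 + x^2)


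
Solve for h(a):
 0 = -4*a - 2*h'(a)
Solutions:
 h(a) = C1 - a^2


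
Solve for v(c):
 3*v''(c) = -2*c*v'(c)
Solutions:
 v(c) = C1 + C2*erf(sqrt(3)*c/3)


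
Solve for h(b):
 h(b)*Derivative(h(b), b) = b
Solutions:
 h(b) = -sqrt(C1 + b^2)
 h(b) = sqrt(C1 + b^2)


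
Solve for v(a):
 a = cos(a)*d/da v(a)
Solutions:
 v(a) = C1 + Integral(a/cos(a), a)


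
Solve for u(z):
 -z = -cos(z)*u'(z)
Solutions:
 u(z) = C1 + Integral(z/cos(z), z)


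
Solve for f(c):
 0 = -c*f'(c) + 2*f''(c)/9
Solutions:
 f(c) = C1 + C2*erfi(3*c/2)


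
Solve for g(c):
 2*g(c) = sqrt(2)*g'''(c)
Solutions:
 g(c) = C3*exp(2^(1/6)*c) + (C1*sin(2^(1/6)*sqrt(3)*c/2) + C2*cos(2^(1/6)*sqrt(3)*c/2))*exp(-2^(1/6)*c/2)


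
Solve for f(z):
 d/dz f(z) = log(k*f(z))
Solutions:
 li(k*f(z))/k = C1 + z


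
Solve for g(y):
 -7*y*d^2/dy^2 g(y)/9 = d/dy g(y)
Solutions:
 g(y) = C1 + C2/y^(2/7)


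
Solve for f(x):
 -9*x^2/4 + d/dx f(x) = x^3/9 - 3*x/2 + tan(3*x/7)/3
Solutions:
 f(x) = C1 + x^4/36 + 3*x^3/4 - 3*x^2/4 - 7*log(cos(3*x/7))/9


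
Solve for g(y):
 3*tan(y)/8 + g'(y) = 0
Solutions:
 g(y) = C1 + 3*log(cos(y))/8


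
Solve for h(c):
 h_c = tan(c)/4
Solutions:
 h(c) = C1 - log(cos(c))/4


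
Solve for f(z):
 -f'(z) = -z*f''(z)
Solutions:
 f(z) = C1 + C2*z^2


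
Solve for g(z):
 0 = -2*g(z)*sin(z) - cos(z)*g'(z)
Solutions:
 g(z) = C1*cos(z)^2


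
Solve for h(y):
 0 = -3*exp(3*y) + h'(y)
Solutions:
 h(y) = C1 + exp(3*y)


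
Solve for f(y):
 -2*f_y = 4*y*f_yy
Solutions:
 f(y) = C1 + C2*sqrt(y)


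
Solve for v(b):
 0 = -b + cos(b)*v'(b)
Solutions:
 v(b) = C1 + Integral(b/cos(b), b)


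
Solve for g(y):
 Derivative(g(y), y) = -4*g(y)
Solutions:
 g(y) = C1*exp(-4*y)


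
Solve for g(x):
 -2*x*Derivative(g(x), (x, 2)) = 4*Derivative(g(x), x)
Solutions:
 g(x) = C1 + C2/x


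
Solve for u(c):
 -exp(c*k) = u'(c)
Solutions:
 u(c) = C1 - exp(c*k)/k


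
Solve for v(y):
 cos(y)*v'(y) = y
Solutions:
 v(y) = C1 + Integral(y/cos(y), y)


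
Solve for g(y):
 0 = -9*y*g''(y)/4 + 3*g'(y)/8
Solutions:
 g(y) = C1 + C2*y^(7/6)


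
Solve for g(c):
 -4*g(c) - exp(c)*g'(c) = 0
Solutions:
 g(c) = C1*exp(4*exp(-c))


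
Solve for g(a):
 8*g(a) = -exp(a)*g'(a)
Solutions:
 g(a) = C1*exp(8*exp(-a))


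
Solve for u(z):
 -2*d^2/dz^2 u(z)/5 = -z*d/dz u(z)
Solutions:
 u(z) = C1 + C2*erfi(sqrt(5)*z/2)


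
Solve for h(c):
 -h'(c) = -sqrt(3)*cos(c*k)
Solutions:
 h(c) = C1 + sqrt(3)*sin(c*k)/k


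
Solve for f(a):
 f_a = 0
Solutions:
 f(a) = C1


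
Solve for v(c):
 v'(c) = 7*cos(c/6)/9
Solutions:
 v(c) = C1 + 14*sin(c/6)/3


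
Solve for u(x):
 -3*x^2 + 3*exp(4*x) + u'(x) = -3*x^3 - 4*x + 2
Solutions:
 u(x) = C1 - 3*x^4/4 + x^3 - 2*x^2 + 2*x - 3*exp(4*x)/4


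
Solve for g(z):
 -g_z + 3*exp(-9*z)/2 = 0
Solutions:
 g(z) = C1 - exp(-9*z)/6


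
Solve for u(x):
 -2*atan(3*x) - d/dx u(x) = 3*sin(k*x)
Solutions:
 u(x) = C1 - 2*x*atan(3*x) - 3*Piecewise((-cos(k*x)/k, Ne(k, 0)), (0, True)) + log(9*x^2 + 1)/3


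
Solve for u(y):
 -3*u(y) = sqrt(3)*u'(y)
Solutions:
 u(y) = C1*exp(-sqrt(3)*y)


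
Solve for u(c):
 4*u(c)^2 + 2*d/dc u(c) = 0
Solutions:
 u(c) = 1/(C1 + 2*c)


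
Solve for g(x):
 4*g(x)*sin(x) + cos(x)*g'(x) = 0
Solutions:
 g(x) = C1*cos(x)^4


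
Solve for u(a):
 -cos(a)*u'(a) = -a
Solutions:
 u(a) = C1 + Integral(a/cos(a), a)


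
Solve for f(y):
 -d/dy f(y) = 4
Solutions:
 f(y) = C1 - 4*y


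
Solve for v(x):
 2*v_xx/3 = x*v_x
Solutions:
 v(x) = C1 + C2*erfi(sqrt(3)*x/2)


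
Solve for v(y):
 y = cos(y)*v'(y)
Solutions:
 v(y) = C1 + Integral(y/cos(y), y)


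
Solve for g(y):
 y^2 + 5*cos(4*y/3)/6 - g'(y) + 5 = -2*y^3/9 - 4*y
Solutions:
 g(y) = C1 + y^4/18 + y^3/3 + 2*y^2 + 5*y + 5*sin(4*y/3)/8


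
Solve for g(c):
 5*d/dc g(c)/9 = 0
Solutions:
 g(c) = C1


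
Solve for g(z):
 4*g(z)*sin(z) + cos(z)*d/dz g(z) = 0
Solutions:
 g(z) = C1*cos(z)^4


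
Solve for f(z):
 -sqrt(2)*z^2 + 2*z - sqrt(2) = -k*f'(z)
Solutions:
 f(z) = C1 + sqrt(2)*z^3/(3*k) - z^2/k + sqrt(2)*z/k


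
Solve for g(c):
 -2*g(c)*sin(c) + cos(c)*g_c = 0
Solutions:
 g(c) = C1/cos(c)^2


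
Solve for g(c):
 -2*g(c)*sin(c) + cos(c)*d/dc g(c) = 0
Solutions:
 g(c) = C1/cos(c)^2


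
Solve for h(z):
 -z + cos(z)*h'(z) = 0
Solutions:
 h(z) = C1 + Integral(z/cos(z), z)


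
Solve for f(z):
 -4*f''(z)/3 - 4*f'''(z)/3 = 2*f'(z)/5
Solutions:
 f(z) = C1 + (C2*sin(sqrt(5)*z/10) + C3*cos(sqrt(5)*z/10))*exp(-z/2)


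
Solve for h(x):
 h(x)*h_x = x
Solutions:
 h(x) = -sqrt(C1 + x^2)
 h(x) = sqrt(C1 + x^2)


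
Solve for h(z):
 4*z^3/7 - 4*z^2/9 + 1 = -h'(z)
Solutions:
 h(z) = C1 - z^4/7 + 4*z^3/27 - z


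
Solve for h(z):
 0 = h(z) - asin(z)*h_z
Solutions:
 h(z) = C1*exp(Integral(1/asin(z), z))


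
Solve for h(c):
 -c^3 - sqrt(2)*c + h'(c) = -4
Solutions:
 h(c) = C1 + c^4/4 + sqrt(2)*c^2/2 - 4*c


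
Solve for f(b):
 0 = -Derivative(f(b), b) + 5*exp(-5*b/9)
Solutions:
 f(b) = C1 - 9*exp(-5*b/9)


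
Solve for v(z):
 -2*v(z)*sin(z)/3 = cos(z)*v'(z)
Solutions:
 v(z) = C1*cos(z)^(2/3)


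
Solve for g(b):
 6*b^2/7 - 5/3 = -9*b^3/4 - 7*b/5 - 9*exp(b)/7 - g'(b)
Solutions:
 g(b) = C1 - 9*b^4/16 - 2*b^3/7 - 7*b^2/10 + 5*b/3 - 9*exp(b)/7


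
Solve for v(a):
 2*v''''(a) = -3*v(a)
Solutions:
 v(a) = (C1*sin(6^(1/4)*a/2) + C2*cos(6^(1/4)*a/2))*exp(-6^(1/4)*a/2) + (C3*sin(6^(1/4)*a/2) + C4*cos(6^(1/4)*a/2))*exp(6^(1/4)*a/2)


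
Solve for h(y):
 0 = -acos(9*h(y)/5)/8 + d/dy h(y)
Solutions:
 Integral(1/acos(9*_y/5), (_y, h(y))) = C1 + y/8


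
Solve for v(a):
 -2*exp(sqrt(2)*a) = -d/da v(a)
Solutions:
 v(a) = C1 + sqrt(2)*exp(sqrt(2)*a)


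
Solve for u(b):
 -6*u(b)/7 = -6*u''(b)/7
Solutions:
 u(b) = C1*exp(-b) + C2*exp(b)


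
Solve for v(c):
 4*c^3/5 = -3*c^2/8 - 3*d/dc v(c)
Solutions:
 v(c) = C1 - c^4/15 - c^3/24


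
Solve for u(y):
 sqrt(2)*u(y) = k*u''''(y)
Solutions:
 u(y) = C1*exp(-2^(1/8)*y*(1/k)^(1/4)) + C2*exp(2^(1/8)*y*(1/k)^(1/4)) + C3*exp(-2^(1/8)*I*y*(1/k)^(1/4)) + C4*exp(2^(1/8)*I*y*(1/k)^(1/4))


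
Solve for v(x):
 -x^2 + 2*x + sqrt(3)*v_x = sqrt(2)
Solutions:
 v(x) = C1 + sqrt(3)*x^3/9 - sqrt(3)*x^2/3 + sqrt(6)*x/3


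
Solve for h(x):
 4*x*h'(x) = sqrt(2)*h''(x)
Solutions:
 h(x) = C1 + C2*erfi(2^(1/4)*x)


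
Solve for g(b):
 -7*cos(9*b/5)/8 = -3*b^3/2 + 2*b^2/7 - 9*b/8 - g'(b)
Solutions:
 g(b) = C1 - 3*b^4/8 + 2*b^3/21 - 9*b^2/16 + 35*sin(9*b/5)/72


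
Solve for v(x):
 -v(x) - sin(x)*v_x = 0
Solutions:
 v(x) = C1*sqrt(cos(x) + 1)/sqrt(cos(x) - 1)


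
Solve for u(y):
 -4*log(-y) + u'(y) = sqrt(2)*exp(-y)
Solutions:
 u(y) = C1 + 4*y*log(-y) - 4*y - sqrt(2)*exp(-y)


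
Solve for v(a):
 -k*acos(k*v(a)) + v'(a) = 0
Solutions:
 Integral(1/acos(_y*k), (_y, v(a))) = C1 + a*k


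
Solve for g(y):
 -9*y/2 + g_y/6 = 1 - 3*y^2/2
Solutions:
 g(y) = C1 - 3*y^3 + 27*y^2/2 + 6*y


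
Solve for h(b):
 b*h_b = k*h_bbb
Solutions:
 h(b) = C1 + Integral(C2*airyai(b*(1/k)^(1/3)) + C3*airybi(b*(1/k)^(1/3)), b)


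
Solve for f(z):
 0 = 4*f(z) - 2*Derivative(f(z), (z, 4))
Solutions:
 f(z) = C1*exp(-2^(1/4)*z) + C2*exp(2^(1/4)*z) + C3*sin(2^(1/4)*z) + C4*cos(2^(1/4)*z)


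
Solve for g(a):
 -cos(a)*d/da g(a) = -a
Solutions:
 g(a) = C1 + Integral(a/cos(a), a)


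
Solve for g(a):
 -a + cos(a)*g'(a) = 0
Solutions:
 g(a) = C1 + Integral(a/cos(a), a)


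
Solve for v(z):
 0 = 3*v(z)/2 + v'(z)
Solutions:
 v(z) = C1*exp(-3*z/2)


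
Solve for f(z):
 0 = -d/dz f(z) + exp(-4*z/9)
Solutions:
 f(z) = C1 - 9*exp(-4*z/9)/4


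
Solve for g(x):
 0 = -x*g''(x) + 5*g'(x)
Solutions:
 g(x) = C1 + C2*x^6


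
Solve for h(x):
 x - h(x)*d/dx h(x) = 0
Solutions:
 h(x) = -sqrt(C1 + x^2)
 h(x) = sqrt(C1 + x^2)


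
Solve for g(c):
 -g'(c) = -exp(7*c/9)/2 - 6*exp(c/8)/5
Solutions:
 g(c) = C1 + 9*exp(7*c/9)/14 + 48*exp(c/8)/5


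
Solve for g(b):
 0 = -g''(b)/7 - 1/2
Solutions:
 g(b) = C1 + C2*b - 7*b^2/4


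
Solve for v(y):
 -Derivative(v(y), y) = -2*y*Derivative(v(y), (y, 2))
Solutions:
 v(y) = C1 + C2*y^(3/2)


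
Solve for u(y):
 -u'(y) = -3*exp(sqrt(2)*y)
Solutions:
 u(y) = C1 + 3*sqrt(2)*exp(sqrt(2)*y)/2


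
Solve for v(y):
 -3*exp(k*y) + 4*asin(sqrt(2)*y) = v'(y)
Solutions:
 v(y) = C1 + 4*y*asin(sqrt(2)*y) + 2*sqrt(2)*sqrt(1 - 2*y^2) - 3*Piecewise((exp(k*y)/k, Ne(k, 0)), (y, True))


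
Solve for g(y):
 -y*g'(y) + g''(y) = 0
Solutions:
 g(y) = C1 + C2*erfi(sqrt(2)*y/2)


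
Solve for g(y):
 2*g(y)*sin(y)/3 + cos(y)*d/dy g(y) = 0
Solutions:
 g(y) = C1*cos(y)^(2/3)


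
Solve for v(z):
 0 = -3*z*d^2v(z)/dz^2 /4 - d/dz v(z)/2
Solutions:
 v(z) = C1 + C2*z^(1/3)


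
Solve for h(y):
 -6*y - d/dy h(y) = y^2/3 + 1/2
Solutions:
 h(y) = C1 - y^3/9 - 3*y^2 - y/2


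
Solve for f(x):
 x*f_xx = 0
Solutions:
 f(x) = C1 + C2*x


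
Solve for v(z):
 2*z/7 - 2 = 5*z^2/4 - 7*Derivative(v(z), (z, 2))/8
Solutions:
 v(z) = C1 + C2*z + 5*z^4/42 - 8*z^3/147 + 8*z^2/7


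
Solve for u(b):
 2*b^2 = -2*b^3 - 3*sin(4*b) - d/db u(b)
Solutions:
 u(b) = C1 - b^4/2 - 2*b^3/3 + 3*cos(4*b)/4


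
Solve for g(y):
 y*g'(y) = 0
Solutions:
 g(y) = C1


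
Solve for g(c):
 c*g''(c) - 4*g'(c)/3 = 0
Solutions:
 g(c) = C1 + C2*c^(7/3)


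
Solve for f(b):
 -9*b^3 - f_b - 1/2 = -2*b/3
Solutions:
 f(b) = C1 - 9*b^4/4 + b^2/3 - b/2


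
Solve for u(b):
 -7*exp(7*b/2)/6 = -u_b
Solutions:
 u(b) = C1 + exp(7*b/2)/3


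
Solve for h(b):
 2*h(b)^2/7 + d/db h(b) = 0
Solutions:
 h(b) = 7/(C1 + 2*b)


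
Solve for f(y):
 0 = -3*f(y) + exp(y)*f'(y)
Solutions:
 f(y) = C1*exp(-3*exp(-y))


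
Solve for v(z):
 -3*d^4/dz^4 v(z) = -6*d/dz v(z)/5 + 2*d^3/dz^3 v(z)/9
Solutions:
 v(z) = C1 + C2*exp(-z*(20*5^(1/3)/(729*sqrt(531361) + 531401)^(1/3) + 20 + 5^(2/3)*(729*sqrt(531361) + 531401)^(1/3))/810)*sin(sqrt(3)*5^(1/3)*z*(-5^(1/3)*(729*sqrt(531361) + 531401)^(1/3) + 20/(729*sqrt(531361) + 531401)^(1/3))/810) + C3*exp(-z*(20*5^(1/3)/(729*sqrt(531361) + 531401)^(1/3) + 20 + 5^(2/3)*(729*sqrt(531361) + 531401)^(1/3))/810)*cos(sqrt(3)*5^(1/3)*z*(-5^(1/3)*(729*sqrt(531361) + 531401)^(1/3) + 20/(729*sqrt(531361) + 531401)^(1/3))/810) + C4*exp(z*(-10 + 20*5^(1/3)/(729*sqrt(531361) + 531401)^(1/3) + 5^(2/3)*(729*sqrt(531361) + 531401)^(1/3))/405)


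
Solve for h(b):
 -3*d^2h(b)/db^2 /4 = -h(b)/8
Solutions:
 h(b) = C1*exp(-sqrt(6)*b/6) + C2*exp(sqrt(6)*b/6)


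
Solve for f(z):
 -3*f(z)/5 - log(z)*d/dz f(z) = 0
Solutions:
 f(z) = C1*exp(-3*li(z)/5)


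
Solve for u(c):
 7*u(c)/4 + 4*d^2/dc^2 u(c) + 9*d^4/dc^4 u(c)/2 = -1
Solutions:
 u(c) = (C1*sin(2^(3/4)*sqrt(3)*7^(1/4)*c*cos(atan(sqrt(62)/8)/2)/6) + C2*cos(2^(3/4)*sqrt(3)*7^(1/4)*c*cos(atan(sqrt(62)/8)/2)/6))*exp(-2^(3/4)*sqrt(3)*7^(1/4)*c*sin(atan(sqrt(62)/8)/2)/6) + (C3*sin(2^(3/4)*sqrt(3)*7^(1/4)*c*cos(atan(sqrt(62)/8)/2)/6) + C4*cos(2^(3/4)*sqrt(3)*7^(1/4)*c*cos(atan(sqrt(62)/8)/2)/6))*exp(2^(3/4)*sqrt(3)*7^(1/4)*c*sin(atan(sqrt(62)/8)/2)/6) - 4/7


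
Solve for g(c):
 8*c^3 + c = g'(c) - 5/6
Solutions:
 g(c) = C1 + 2*c^4 + c^2/2 + 5*c/6


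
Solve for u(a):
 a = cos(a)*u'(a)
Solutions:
 u(a) = C1 + Integral(a/cos(a), a)


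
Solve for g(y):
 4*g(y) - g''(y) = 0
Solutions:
 g(y) = C1*exp(-2*y) + C2*exp(2*y)


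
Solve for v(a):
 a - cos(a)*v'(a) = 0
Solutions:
 v(a) = C1 + Integral(a/cos(a), a)


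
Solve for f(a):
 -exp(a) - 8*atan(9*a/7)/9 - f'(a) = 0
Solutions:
 f(a) = C1 - 8*a*atan(9*a/7)/9 - exp(a) + 28*log(81*a^2 + 49)/81


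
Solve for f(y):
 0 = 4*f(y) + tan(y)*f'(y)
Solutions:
 f(y) = C1/sin(y)^4


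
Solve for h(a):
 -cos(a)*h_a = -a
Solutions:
 h(a) = C1 + Integral(a/cos(a), a)


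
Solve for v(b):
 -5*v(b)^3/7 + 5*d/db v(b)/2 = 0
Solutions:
 v(b) = -sqrt(14)*sqrt(-1/(C1 + 2*b))/2
 v(b) = sqrt(14)*sqrt(-1/(C1 + 2*b))/2


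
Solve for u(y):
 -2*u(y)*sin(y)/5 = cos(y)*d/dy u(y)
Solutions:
 u(y) = C1*cos(y)^(2/5)


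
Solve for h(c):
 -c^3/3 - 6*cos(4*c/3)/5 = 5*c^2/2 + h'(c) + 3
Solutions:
 h(c) = C1 - c^4/12 - 5*c^3/6 - 3*c - 9*sin(4*c/3)/10


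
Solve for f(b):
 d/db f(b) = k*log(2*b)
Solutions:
 f(b) = C1 + b*k*log(b) - b*k + b*k*log(2)


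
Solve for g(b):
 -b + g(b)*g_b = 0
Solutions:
 g(b) = -sqrt(C1 + b^2)
 g(b) = sqrt(C1 + b^2)


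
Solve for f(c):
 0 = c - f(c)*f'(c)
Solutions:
 f(c) = -sqrt(C1 + c^2)
 f(c) = sqrt(C1 + c^2)


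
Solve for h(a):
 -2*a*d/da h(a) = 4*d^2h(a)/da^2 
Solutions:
 h(a) = C1 + C2*erf(a/2)


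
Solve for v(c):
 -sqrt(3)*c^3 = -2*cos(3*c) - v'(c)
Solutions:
 v(c) = C1 + sqrt(3)*c^4/4 - 2*sin(3*c)/3


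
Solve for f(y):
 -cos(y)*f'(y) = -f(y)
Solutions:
 f(y) = C1*sqrt(sin(y) + 1)/sqrt(sin(y) - 1)


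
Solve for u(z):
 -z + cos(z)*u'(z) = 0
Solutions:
 u(z) = C1 + Integral(z/cos(z), z)


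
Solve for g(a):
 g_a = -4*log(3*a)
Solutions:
 g(a) = C1 - 4*a*log(a) - a*log(81) + 4*a


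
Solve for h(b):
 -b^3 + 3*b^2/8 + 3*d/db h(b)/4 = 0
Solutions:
 h(b) = C1 + b^4/3 - b^3/6


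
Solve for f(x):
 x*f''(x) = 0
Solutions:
 f(x) = C1 + C2*x


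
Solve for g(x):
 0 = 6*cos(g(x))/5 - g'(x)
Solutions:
 -6*x/5 - log(sin(g(x)) - 1)/2 + log(sin(g(x)) + 1)/2 = C1


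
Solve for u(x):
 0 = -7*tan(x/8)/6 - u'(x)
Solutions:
 u(x) = C1 + 28*log(cos(x/8))/3


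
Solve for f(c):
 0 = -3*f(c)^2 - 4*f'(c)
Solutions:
 f(c) = 4/(C1 + 3*c)


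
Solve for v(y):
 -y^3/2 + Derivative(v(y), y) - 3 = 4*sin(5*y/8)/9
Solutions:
 v(y) = C1 + y^4/8 + 3*y - 32*cos(5*y/8)/45


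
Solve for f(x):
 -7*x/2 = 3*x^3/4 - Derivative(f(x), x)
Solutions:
 f(x) = C1 + 3*x^4/16 + 7*x^2/4


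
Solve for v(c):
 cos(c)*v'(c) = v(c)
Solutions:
 v(c) = C1*sqrt(sin(c) + 1)/sqrt(sin(c) - 1)


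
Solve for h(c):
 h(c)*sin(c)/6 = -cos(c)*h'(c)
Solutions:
 h(c) = C1*cos(c)^(1/6)


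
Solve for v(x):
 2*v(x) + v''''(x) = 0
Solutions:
 v(x) = (C1*sin(2^(3/4)*x/2) + C2*cos(2^(3/4)*x/2))*exp(-2^(3/4)*x/2) + (C3*sin(2^(3/4)*x/2) + C4*cos(2^(3/4)*x/2))*exp(2^(3/4)*x/2)


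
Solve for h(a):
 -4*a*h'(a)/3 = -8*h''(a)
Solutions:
 h(a) = C1 + C2*erfi(sqrt(3)*a/6)


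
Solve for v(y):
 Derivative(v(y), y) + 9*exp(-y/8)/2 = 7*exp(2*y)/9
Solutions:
 v(y) = C1 + 7*exp(2*y)/18 + 36*exp(-y/8)


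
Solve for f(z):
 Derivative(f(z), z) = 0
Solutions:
 f(z) = C1


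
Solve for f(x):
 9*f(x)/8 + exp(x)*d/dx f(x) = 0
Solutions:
 f(x) = C1*exp(9*exp(-x)/8)


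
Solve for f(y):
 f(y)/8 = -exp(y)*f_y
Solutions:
 f(y) = C1*exp(exp(-y)/8)


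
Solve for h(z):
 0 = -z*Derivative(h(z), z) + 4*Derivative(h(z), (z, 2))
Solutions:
 h(z) = C1 + C2*erfi(sqrt(2)*z/4)


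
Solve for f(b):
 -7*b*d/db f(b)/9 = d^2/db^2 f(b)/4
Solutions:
 f(b) = C1 + C2*erf(sqrt(14)*b/3)


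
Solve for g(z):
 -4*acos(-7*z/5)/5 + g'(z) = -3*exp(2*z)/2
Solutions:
 g(z) = C1 + 4*z*acos(-7*z/5)/5 + 4*sqrt(25 - 49*z^2)/35 - 3*exp(2*z)/4


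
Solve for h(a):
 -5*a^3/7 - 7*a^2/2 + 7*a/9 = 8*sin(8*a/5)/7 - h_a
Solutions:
 h(a) = C1 + 5*a^4/28 + 7*a^3/6 - 7*a^2/18 - 5*cos(8*a/5)/7


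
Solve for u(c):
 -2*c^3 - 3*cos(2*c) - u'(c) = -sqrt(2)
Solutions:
 u(c) = C1 - c^4/2 + sqrt(2)*c - 3*sin(2*c)/2


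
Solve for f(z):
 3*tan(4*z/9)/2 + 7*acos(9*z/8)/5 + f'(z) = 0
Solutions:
 f(z) = C1 - 7*z*acos(9*z/8)/5 + 7*sqrt(64 - 81*z^2)/45 + 27*log(cos(4*z/9))/8


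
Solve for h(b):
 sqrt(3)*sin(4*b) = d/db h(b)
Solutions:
 h(b) = C1 - sqrt(3)*cos(4*b)/4


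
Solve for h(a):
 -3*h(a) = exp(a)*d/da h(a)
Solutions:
 h(a) = C1*exp(3*exp(-a))


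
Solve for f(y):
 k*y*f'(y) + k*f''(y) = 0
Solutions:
 f(y) = C1 + C2*erf(sqrt(2)*y/2)


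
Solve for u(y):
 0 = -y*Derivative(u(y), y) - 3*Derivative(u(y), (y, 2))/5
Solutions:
 u(y) = C1 + C2*erf(sqrt(30)*y/6)


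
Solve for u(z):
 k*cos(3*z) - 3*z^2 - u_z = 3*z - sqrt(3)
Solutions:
 u(z) = C1 + k*sin(3*z)/3 - z^3 - 3*z^2/2 + sqrt(3)*z


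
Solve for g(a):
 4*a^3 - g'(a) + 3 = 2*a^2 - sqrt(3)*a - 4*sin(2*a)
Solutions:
 g(a) = C1 + a^4 - 2*a^3/3 + sqrt(3)*a^2/2 + 3*a - 2*cos(2*a)


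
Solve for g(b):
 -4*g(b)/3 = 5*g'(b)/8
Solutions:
 g(b) = C1*exp(-32*b/15)


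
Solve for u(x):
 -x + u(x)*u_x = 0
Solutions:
 u(x) = -sqrt(C1 + x^2)
 u(x) = sqrt(C1 + x^2)


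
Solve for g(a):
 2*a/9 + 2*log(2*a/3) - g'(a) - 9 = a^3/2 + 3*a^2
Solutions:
 g(a) = C1 - a^4/8 - a^3 + a^2/9 + 2*a*log(a) - 11*a + a*log(4/9)


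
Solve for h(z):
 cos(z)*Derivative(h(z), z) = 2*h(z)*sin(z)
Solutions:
 h(z) = C1/cos(z)^2


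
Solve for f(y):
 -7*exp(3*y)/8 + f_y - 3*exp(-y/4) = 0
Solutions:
 f(y) = C1 + 7*exp(3*y)/24 - 12*exp(-y/4)


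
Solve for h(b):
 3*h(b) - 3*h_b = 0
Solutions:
 h(b) = C1*exp(b)


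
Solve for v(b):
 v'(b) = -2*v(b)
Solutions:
 v(b) = C1*exp(-2*b)


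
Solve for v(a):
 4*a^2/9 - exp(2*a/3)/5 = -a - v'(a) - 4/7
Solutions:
 v(a) = C1 - 4*a^3/27 - a^2/2 - 4*a/7 + 3*exp(2*a/3)/10


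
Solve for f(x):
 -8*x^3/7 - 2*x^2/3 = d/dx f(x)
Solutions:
 f(x) = C1 - 2*x^4/7 - 2*x^3/9


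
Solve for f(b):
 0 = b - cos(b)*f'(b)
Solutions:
 f(b) = C1 + Integral(b/cos(b), b)


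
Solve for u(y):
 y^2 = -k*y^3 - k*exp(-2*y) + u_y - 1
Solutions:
 u(y) = C1 + k*y^4/4 - k*exp(-2*y)/2 + y^3/3 + y


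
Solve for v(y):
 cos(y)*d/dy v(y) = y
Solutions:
 v(y) = C1 + Integral(y/cos(y), y)


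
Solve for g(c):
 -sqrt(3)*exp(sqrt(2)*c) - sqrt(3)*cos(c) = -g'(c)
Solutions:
 g(c) = C1 + sqrt(6)*exp(sqrt(2)*c)/2 + sqrt(3)*sin(c)


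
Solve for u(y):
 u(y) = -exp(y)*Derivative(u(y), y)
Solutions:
 u(y) = C1*exp(exp(-y))


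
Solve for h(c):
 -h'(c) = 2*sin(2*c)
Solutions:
 h(c) = C1 + cos(2*c)


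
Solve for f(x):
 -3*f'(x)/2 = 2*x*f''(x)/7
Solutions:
 f(x) = C1 + C2/x^(17/4)


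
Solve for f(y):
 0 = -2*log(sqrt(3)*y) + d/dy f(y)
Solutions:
 f(y) = C1 + 2*y*log(y) - 2*y + y*log(3)


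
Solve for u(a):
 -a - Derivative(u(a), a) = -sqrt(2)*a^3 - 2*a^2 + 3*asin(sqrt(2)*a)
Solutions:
 u(a) = C1 + sqrt(2)*a^4/4 + 2*a^3/3 - a^2/2 - 3*a*asin(sqrt(2)*a) - 3*sqrt(2)*sqrt(1 - 2*a^2)/2


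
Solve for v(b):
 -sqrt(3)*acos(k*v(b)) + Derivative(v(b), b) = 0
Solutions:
 Integral(1/acos(_y*k), (_y, v(b))) = C1 + sqrt(3)*b


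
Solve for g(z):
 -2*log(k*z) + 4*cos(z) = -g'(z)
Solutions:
 g(z) = C1 + 2*z*log(k*z) - 2*z - 4*sin(z)


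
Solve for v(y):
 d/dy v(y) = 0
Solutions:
 v(y) = C1


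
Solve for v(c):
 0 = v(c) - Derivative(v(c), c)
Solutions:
 v(c) = C1*exp(c)


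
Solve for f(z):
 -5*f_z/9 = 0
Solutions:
 f(z) = C1


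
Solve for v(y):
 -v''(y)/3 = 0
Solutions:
 v(y) = C1 + C2*y


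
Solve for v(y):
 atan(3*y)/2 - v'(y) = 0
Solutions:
 v(y) = C1 + y*atan(3*y)/2 - log(9*y^2 + 1)/12


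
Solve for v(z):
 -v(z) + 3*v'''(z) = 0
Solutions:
 v(z) = C3*exp(3^(2/3)*z/3) + (C1*sin(3^(1/6)*z/2) + C2*cos(3^(1/6)*z/2))*exp(-3^(2/3)*z/6)


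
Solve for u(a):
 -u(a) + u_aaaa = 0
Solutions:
 u(a) = C1*exp(-a) + C2*exp(a) + C3*sin(a) + C4*cos(a)


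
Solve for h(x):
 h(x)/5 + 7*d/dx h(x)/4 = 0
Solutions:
 h(x) = C1*exp(-4*x/35)


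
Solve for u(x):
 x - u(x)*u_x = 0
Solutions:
 u(x) = -sqrt(C1 + x^2)
 u(x) = sqrt(C1 + x^2)


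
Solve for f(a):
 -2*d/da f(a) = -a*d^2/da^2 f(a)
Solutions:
 f(a) = C1 + C2*a^3


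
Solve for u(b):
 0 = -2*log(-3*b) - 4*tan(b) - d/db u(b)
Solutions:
 u(b) = C1 - 2*b*log(-b) - 2*b*log(3) + 2*b + 4*log(cos(b))


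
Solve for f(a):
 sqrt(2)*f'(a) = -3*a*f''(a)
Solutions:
 f(a) = C1 + C2*a^(1 - sqrt(2)/3)


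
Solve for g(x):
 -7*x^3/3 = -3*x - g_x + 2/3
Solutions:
 g(x) = C1 + 7*x^4/12 - 3*x^2/2 + 2*x/3


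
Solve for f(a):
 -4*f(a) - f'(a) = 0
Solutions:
 f(a) = C1*exp(-4*a)


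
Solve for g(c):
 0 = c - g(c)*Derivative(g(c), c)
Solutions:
 g(c) = -sqrt(C1 + c^2)
 g(c) = sqrt(C1 + c^2)


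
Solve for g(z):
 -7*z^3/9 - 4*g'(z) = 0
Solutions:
 g(z) = C1 - 7*z^4/144


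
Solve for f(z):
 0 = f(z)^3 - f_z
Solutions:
 f(z) = -sqrt(2)*sqrt(-1/(C1 + z))/2
 f(z) = sqrt(2)*sqrt(-1/(C1 + z))/2


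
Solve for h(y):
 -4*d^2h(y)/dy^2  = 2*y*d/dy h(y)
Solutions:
 h(y) = C1 + C2*erf(y/2)


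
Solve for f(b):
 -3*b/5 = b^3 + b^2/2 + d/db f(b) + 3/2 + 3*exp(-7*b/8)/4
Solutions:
 f(b) = C1 - b^4/4 - b^3/6 - 3*b^2/10 - 3*b/2 + 6*exp(-7*b/8)/7


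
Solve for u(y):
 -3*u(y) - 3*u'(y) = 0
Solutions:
 u(y) = C1*exp(-y)


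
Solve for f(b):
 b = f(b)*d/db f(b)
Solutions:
 f(b) = -sqrt(C1 + b^2)
 f(b) = sqrt(C1 + b^2)


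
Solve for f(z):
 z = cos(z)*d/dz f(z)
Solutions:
 f(z) = C1 + Integral(z/cos(z), z)


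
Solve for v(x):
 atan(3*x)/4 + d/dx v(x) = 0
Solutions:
 v(x) = C1 - x*atan(3*x)/4 + log(9*x^2 + 1)/24


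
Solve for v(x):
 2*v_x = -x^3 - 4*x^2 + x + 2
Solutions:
 v(x) = C1 - x^4/8 - 2*x^3/3 + x^2/4 + x


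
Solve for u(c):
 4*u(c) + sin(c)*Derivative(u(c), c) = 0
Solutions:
 u(c) = C1*(cos(c)^2 + 2*cos(c) + 1)/(cos(c)^2 - 2*cos(c) + 1)


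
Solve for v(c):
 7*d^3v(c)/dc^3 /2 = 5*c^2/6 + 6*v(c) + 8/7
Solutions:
 v(c) = C3*exp(12^(1/3)*7^(2/3)*c/7) - 5*c^2/36 + (C1*sin(14^(2/3)*3^(5/6)*c/14) + C2*cos(14^(2/3)*3^(5/6)*c/14))*exp(-12^(1/3)*7^(2/3)*c/14) - 4/21


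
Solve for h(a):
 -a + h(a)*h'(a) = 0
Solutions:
 h(a) = -sqrt(C1 + a^2)
 h(a) = sqrt(C1 + a^2)


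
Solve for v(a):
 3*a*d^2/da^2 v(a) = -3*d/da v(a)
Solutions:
 v(a) = C1 + C2*log(a)


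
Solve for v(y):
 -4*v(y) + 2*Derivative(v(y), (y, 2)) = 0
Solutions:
 v(y) = C1*exp(-sqrt(2)*y) + C2*exp(sqrt(2)*y)


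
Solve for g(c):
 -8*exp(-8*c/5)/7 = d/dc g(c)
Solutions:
 g(c) = C1 + 5*exp(-8*c/5)/7


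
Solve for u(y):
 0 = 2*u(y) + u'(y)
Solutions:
 u(y) = C1*exp(-2*y)


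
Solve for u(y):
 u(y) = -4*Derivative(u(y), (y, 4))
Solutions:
 u(y) = (C1*sin(y/2) + C2*cos(y/2))*exp(-y/2) + (C3*sin(y/2) + C4*cos(y/2))*exp(y/2)


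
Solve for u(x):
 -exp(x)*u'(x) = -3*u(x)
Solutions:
 u(x) = C1*exp(-3*exp(-x))


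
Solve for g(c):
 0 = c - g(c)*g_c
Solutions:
 g(c) = -sqrt(C1 + c^2)
 g(c) = sqrt(C1 + c^2)


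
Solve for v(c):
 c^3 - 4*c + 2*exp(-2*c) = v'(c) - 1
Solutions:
 v(c) = C1 + c^4/4 - 2*c^2 + c - exp(-2*c)


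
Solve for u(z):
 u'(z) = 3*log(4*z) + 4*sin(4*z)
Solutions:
 u(z) = C1 + 3*z*log(z) - 3*z + 6*z*log(2) - cos(4*z)


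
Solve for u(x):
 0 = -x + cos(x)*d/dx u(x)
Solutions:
 u(x) = C1 + Integral(x/cos(x), x)


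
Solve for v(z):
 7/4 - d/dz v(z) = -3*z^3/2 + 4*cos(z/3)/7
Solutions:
 v(z) = C1 + 3*z^4/8 + 7*z/4 - 12*sin(z/3)/7


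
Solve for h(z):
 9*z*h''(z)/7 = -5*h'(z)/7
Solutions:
 h(z) = C1 + C2*z^(4/9)


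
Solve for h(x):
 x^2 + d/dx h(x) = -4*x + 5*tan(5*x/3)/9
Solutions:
 h(x) = C1 - x^3/3 - 2*x^2 - log(cos(5*x/3))/3


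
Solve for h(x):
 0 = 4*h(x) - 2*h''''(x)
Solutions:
 h(x) = C1*exp(-2^(1/4)*x) + C2*exp(2^(1/4)*x) + C3*sin(2^(1/4)*x) + C4*cos(2^(1/4)*x)


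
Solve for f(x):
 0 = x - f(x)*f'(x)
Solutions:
 f(x) = -sqrt(C1 + x^2)
 f(x) = sqrt(C1 + x^2)


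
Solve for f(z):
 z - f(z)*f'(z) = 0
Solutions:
 f(z) = -sqrt(C1 + z^2)
 f(z) = sqrt(C1 + z^2)


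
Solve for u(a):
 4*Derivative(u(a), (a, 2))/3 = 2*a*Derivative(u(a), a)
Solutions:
 u(a) = C1 + C2*erfi(sqrt(3)*a/2)


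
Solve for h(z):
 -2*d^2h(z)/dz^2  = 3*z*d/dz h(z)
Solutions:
 h(z) = C1 + C2*erf(sqrt(3)*z/2)


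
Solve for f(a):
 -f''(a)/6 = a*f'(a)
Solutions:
 f(a) = C1 + C2*erf(sqrt(3)*a)


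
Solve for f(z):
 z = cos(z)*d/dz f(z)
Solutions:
 f(z) = C1 + Integral(z/cos(z), z)


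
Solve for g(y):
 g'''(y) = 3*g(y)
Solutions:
 g(y) = C3*exp(3^(1/3)*y) + (C1*sin(3^(5/6)*y/2) + C2*cos(3^(5/6)*y/2))*exp(-3^(1/3)*y/2)
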